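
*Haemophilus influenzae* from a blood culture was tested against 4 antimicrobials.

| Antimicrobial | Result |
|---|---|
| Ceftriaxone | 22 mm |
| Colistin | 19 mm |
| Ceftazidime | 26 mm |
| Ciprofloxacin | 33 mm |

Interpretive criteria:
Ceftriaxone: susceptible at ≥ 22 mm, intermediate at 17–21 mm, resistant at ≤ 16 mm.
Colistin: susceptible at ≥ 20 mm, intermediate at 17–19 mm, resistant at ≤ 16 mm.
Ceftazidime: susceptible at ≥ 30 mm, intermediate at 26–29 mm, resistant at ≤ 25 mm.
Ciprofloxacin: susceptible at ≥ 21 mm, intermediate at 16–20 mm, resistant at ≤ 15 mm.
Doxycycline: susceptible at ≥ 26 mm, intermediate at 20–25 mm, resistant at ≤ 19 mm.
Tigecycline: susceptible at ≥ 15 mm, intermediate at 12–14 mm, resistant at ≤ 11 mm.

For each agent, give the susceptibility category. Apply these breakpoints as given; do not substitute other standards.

S, I, I, S

Ceftriaxone: 22 mm is ≥ 22 mm — Susceptible
Colistin: 19 mm is in 17–19 mm → Intermediate
Ceftazidime: 26 mm is in 26–29 mm ⇒ intermediate
Ciprofloxacin (33 mm) ≥ 21 mm ⇒ susceptible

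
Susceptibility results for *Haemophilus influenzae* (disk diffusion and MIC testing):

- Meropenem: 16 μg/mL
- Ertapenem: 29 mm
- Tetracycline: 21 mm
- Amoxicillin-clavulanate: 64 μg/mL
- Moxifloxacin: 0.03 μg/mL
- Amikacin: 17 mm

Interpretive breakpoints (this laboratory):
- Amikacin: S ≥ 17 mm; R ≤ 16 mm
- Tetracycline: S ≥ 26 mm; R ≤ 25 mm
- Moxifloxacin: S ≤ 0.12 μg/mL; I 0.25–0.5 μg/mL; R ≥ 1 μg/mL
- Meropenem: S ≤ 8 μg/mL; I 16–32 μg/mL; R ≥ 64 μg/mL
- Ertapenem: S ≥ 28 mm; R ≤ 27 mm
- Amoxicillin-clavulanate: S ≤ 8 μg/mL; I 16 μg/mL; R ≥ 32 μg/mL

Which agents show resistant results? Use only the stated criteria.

tetracycline, amoxicillin-clavulanate

Meropenem: 16 μg/mL is in 16–32 μg/mL ⇒ intermediate
Ertapenem 29 mm: ≥ 28 mm → S
Tetracycline (21 mm) ≤ 25 mm → R
Amoxicillin-clavulanate (64 μg/mL) ≥ 32 μg/mL → Resistant
Moxifloxacin (0.03 μg/mL) ≤ 0.12 μg/mL — S
Amikacin: 17 mm is ≥ 17 mm ⇒ susceptible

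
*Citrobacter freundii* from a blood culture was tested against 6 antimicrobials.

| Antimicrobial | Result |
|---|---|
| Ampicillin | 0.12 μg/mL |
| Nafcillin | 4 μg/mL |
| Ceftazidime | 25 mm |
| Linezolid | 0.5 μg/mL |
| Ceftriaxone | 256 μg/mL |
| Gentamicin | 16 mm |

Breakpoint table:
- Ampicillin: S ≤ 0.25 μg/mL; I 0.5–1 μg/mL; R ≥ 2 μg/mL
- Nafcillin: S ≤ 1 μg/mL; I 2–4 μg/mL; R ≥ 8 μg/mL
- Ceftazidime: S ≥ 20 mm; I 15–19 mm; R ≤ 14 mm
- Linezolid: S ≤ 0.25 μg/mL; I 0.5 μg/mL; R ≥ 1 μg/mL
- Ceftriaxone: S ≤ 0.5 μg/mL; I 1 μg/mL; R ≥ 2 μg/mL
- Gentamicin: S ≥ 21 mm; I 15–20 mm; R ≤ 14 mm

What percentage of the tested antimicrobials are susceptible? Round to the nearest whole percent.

Ampicillin 0.12 μg/mL: ≤ 0.25 μg/mL ⇒ S
Nafcillin 4 μg/mL: in 2–4 μg/mL — I
Ceftazidime: 25 mm is ≥ 20 mm → Susceptible
Linezolid: 0.5 μg/mL is = 0.5 μg/mL ⇒ intermediate
Ceftriaxone (256 μg/mL) ≥ 2 μg/mL — R
Gentamicin 16 mm: in 15–20 mm → Intermediate
Susceptible: 2/6

33%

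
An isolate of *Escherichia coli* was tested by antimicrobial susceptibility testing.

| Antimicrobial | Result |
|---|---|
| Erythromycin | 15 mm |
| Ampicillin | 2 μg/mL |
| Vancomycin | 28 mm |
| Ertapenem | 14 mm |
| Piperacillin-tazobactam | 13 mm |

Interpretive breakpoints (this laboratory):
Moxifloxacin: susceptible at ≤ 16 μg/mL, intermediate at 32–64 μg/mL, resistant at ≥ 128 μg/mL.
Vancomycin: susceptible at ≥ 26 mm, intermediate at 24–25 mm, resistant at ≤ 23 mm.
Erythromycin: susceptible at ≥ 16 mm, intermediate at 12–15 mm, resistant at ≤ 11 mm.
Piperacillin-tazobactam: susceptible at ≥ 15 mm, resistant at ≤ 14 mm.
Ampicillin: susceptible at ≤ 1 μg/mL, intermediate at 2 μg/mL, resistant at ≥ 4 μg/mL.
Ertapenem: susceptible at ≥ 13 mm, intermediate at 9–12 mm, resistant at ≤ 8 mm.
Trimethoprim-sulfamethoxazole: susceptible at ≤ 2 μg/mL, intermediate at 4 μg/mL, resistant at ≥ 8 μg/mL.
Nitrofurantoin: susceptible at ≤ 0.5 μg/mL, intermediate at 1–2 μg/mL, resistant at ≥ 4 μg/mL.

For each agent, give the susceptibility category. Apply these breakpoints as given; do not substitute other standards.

I, I, S, S, R

Erythromycin 15 mm: in 12–15 mm — intermediate
Ampicillin 2 μg/mL: = 2 μg/mL → I
Vancomycin 28 mm: ≥ 26 mm ⇒ S
Ertapenem (14 mm) ≥ 13 mm — Susceptible
Piperacillin-tazobactam: 13 mm is ≤ 14 mm ⇒ R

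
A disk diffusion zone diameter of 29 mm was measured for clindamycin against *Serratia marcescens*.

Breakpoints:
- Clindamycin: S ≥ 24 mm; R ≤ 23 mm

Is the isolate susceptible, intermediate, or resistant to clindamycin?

S

Clindamycin 29 mm: ≥ 24 mm — susceptible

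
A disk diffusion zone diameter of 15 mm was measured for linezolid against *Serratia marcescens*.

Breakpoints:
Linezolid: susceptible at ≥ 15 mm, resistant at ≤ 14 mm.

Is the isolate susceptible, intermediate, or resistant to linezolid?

S

Linezolid 15 mm: ≥ 15 mm — Susceptible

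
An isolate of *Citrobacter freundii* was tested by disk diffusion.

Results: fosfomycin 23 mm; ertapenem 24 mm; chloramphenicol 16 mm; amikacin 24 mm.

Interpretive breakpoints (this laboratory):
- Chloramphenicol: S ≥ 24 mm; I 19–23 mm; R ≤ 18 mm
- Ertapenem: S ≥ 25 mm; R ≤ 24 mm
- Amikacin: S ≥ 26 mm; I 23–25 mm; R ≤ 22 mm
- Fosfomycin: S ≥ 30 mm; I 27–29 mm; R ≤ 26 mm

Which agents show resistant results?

fosfomycin, ertapenem, chloramphenicol

Fosfomycin (23 mm) ≤ 26 mm ⇒ resistant
Ertapenem (24 mm) ≤ 24 mm — resistant
Chloramphenicol 16 mm: ≤ 18 mm ⇒ R
Amikacin (24 mm) in 23–25 mm — intermediate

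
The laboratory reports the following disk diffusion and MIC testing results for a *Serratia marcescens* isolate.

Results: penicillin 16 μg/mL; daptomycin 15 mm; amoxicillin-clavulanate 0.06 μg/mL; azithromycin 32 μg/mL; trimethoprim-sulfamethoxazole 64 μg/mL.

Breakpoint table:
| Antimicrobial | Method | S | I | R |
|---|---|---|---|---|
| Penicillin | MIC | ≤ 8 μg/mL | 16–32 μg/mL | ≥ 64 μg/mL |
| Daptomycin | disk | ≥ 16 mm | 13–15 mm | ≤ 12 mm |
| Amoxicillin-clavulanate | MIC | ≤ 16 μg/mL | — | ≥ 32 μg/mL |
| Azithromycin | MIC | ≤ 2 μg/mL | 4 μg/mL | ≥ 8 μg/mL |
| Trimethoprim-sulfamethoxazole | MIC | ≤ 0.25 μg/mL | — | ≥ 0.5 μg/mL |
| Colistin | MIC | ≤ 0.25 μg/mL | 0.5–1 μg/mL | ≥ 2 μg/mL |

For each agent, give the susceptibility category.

I, I, S, R, R

Penicillin: 16 μg/mL is in 16–32 μg/mL — intermediate
Daptomycin 15 mm: in 13–15 mm — Intermediate
Amoxicillin-clavulanate: 0.06 μg/mL is ≤ 16 μg/mL ⇒ susceptible
Azithromycin 32 μg/mL: ≥ 8 μg/mL → resistant
Trimethoprim-sulfamethoxazole: 64 μg/mL is ≥ 0.5 μg/mL ⇒ R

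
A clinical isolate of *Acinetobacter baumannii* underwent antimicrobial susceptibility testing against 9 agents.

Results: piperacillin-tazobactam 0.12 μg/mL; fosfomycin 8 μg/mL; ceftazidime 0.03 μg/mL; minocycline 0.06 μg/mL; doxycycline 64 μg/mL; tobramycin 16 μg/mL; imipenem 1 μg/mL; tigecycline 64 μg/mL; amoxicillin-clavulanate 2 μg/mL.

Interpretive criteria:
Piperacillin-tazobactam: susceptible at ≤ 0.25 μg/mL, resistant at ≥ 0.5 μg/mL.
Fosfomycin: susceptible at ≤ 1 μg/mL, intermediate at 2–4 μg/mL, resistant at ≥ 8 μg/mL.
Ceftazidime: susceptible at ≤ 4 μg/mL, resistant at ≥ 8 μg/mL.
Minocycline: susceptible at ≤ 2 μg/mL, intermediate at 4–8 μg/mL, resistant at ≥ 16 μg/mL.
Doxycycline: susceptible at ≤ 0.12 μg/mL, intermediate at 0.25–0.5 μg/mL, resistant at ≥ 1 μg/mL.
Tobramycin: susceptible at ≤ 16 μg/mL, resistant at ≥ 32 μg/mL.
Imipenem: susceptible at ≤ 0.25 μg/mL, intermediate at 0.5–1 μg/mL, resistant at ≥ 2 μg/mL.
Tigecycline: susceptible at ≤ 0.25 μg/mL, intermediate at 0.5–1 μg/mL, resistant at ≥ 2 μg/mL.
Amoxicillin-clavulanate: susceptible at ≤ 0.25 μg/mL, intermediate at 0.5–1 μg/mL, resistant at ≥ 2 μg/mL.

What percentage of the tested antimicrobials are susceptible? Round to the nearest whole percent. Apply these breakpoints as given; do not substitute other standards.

44%

Piperacillin-tazobactam 0.12 μg/mL: ≤ 0.25 μg/mL ⇒ S
Fosfomycin 8 μg/mL: ≥ 8 μg/mL — R
Ceftazidime: 0.03 μg/mL is ≤ 4 μg/mL — susceptible
Minocycline: 0.06 μg/mL is ≤ 2 μg/mL — susceptible
Doxycycline 64 μg/mL: ≥ 1 μg/mL — resistant
Tobramycin (16 μg/mL) ≤ 16 μg/mL → Susceptible
Imipenem (1 μg/mL) in 0.5–1 μg/mL — Intermediate
Tigecycline (64 μg/mL) ≥ 2 μg/mL → R
Amoxicillin-clavulanate 2 μg/mL: ≥ 2 μg/mL ⇒ R
Susceptible: 4/9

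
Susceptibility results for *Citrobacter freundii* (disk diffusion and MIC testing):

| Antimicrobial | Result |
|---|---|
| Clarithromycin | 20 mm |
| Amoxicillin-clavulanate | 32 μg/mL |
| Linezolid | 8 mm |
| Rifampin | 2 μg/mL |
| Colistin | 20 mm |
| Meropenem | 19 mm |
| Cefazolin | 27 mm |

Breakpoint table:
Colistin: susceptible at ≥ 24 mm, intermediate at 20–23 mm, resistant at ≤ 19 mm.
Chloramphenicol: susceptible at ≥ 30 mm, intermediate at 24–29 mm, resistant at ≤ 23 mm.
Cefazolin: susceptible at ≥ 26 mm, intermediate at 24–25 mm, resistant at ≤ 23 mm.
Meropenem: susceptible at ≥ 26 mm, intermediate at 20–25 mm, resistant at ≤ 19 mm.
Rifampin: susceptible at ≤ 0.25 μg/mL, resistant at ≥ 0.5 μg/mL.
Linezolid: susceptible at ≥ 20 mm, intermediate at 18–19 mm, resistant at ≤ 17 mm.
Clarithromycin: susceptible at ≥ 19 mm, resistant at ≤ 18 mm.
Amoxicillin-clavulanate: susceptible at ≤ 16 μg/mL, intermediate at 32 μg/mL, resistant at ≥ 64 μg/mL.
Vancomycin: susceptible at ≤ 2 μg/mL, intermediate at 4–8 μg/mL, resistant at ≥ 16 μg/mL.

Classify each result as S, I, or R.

Clarithromycin: 20 mm is ≥ 19 mm ⇒ susceptible
Amoxicillin-clavulanate: 32 μg/mL is = 32 μg/mL → I
Linezolid (8 mm) ≤ 17 mm ⇒ Resistant
Rifampin (2 μg/mL) ≥ 0.5 μg/mL — resistant
Colistin (20 mm) in 20–23 mm — Intermediate
Meropenem: 19 mm is ≤ 19 mm → R
Cefazolin: 27 mm is ≥ 26 mm ⇒ S

S, I, R, R, I, R, S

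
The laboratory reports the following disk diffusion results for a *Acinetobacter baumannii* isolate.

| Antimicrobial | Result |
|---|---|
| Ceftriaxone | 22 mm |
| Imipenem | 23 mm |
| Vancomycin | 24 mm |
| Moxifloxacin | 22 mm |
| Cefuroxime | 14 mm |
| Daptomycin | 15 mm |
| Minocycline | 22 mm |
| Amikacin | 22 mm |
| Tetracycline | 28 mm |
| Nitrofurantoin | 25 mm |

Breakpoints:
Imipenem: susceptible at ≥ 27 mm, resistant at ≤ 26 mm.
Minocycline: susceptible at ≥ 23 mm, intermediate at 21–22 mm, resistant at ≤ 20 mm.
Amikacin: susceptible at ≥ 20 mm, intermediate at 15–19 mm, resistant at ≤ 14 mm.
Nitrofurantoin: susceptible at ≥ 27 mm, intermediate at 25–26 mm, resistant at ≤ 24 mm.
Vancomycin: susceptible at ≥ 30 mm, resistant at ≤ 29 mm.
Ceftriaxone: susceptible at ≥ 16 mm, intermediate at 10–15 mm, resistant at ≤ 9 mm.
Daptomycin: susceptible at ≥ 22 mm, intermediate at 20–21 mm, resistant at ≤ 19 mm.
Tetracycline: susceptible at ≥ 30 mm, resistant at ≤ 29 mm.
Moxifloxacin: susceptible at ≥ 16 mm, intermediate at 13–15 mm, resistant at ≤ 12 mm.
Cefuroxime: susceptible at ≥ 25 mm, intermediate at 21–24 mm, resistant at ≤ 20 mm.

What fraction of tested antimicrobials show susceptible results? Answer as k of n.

Ceftriaxone (22 mm) ≥ 16 mm → S
Imipenem 23 mm: ≤ 26 mm — R
Vancomycin 24 mm: ≤ 29 mm — resistant
Moxifloxacin: 22 mm is ≥ 16 mm → Susceptible
Cefuroxime 14 mm: ≤ 20 mm — resistant
Daptomycin: 15 mm is ≤ 19 mm ⇒ R
Minocycline: 22 mm is in 21–22 mm ⇒ Intermediate
Amikacin: 22 mm is ≥ 20 mm → susceptible
Tetracycline (28 mm) ≤ 29 mm → resistant
Nitrofurantoin: 25 mm is in 25–26 mm ⇒ I
Susceptible: 3/10

3 of 10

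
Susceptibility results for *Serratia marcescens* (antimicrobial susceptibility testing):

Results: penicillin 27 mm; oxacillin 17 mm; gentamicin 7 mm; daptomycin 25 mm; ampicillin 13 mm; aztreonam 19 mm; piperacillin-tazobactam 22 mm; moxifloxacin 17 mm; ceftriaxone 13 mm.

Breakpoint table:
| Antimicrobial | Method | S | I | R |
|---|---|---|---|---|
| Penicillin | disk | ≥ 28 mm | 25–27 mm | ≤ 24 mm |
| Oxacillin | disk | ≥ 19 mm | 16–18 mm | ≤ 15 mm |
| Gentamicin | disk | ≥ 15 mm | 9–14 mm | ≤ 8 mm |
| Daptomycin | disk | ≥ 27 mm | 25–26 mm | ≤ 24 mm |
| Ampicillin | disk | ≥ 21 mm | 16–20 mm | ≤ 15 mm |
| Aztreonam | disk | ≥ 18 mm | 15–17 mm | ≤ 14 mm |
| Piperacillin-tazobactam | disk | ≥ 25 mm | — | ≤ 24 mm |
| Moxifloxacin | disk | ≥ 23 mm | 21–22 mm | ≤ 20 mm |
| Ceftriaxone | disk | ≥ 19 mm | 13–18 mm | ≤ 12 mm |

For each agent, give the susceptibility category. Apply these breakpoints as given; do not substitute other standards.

Penicillin (27 mm) in 25–27 mm ⇒ Intermediate
Oxacillin (17 mm) in 16–18 mm — Intermediate
Gentamicin 7 mm: ≤ 8 mm → resistant
Daptomycin: 25 mm is in 25–26 mm ⇒ intermediate
Ampicillin (13 mm) ≤ 15 mm — resistant
Aztreonam 19 mm: ≥ 18 mm ⇒ Susceptible
Piperacillin-tazobactam: 22 mm is ≤ 24 mm — R
Moxifloxacin (17 mm) ≤ 20 mm — Resistant
Ceftriaxone: 13 mm is in 13–18 mm → Intermediate

I, I, R, I, R, S, R, R, I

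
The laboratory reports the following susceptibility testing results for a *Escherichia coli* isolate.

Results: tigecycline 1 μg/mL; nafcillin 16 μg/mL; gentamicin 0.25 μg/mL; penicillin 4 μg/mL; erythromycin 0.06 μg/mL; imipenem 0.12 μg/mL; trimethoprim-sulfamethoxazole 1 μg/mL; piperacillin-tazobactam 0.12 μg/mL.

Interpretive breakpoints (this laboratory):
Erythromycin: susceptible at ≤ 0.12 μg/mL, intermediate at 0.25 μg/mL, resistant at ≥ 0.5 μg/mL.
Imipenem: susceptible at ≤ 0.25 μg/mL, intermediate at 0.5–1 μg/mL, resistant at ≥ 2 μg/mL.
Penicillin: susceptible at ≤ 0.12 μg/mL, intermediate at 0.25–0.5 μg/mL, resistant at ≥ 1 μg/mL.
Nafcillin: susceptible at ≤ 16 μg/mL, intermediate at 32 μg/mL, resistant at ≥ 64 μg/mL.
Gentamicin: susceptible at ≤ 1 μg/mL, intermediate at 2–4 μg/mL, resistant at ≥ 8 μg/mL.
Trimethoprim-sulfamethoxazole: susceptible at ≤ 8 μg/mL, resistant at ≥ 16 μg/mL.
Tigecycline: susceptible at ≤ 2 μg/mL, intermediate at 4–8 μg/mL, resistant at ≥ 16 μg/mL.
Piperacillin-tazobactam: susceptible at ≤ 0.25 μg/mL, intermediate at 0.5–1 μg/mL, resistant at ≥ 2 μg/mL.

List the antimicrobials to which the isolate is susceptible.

Tigecycline (1 μg/mL) ≤ 2 μg/mL — susceptible
Nafcillin: 16 μg/mL is ≤ 16 μg/mL ⇒ S
Gentamicin (0.25 μg/mL) ≤ 1 μg/mL ⇒ Susceptible
Penicillin 4 μg/mL: ≥ 1 μg/mL → Resistant
Erythromycin 0.06 μg/mL: ≤ 0.12 μg/mL ⇒ susceptible
Imipenem 0.12 μg/mL: ≤ 0.25 μg/mL — S
Trimethoprim-sulfamethoxazole (1 μg/mL) ≤ 8 μg/mL — Susceptible
Piperacillin-tazobactam: 0.12 μg/mL is ≤ 0.25 μg/mL ⇒ susceptible

tigecycline, nafcillin, gentamicin, erythromycin, imipenem, trimethoprim-sulfamethoxazole, piperacillin-tazobactam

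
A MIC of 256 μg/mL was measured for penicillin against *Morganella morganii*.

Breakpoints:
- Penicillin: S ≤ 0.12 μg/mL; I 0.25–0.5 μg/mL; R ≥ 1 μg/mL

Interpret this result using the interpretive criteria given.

Penicillin: 256 μg/mL is ≥ 1 μg/mL → Resistant

Resistant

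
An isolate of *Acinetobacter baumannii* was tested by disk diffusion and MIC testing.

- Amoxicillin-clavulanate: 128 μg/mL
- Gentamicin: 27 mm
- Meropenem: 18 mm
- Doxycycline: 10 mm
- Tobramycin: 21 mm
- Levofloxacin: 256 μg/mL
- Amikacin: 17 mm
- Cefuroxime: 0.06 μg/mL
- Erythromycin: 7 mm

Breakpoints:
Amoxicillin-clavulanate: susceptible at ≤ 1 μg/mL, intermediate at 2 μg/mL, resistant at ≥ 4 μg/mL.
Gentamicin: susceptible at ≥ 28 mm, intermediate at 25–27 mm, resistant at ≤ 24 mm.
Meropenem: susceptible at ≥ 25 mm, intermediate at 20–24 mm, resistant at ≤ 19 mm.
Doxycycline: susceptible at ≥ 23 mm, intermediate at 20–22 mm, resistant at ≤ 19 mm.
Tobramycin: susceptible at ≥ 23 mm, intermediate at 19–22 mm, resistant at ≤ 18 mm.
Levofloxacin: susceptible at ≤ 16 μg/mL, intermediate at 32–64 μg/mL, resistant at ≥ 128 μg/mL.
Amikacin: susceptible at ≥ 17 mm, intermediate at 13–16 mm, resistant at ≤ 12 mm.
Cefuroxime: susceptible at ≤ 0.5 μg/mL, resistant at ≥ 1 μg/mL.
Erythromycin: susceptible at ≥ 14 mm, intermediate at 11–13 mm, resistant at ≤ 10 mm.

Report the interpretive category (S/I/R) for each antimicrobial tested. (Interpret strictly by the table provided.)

Amoxicillin-clavulanate 128 μg/mL: ≥ 4 μg/mL ⇒ Resistant
Gentamicin: 27 mm is in 25–27 mm ⇒ I
Meropenem 18 mm: ≤ 19 mm → Resistant
Doxycycline: 10 mm is ≤ 19 mm — Resistant
Tobramycin: 21 mm is in 19–22 mm → intermediate
Levofloxacin: 256 μg/mL is ≥ 128 μg/mL → resistant
Amikacin (17 mm) ≥ 17 mm — susceptible
Cefuroxime (0.06 μg/mL) ≤ 0.5 μg/mL ⇒ Susceptible
Erythromycin 7 mm: ≤ 10 mm → resistant

R, I, R, R, I, R, S, S, R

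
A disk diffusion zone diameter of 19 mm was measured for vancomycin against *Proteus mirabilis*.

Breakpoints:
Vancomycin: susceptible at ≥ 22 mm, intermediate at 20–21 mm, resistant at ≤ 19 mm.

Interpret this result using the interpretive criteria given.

Vancomycin (19 mm) ≤ 19 mm ⇒ resistant

R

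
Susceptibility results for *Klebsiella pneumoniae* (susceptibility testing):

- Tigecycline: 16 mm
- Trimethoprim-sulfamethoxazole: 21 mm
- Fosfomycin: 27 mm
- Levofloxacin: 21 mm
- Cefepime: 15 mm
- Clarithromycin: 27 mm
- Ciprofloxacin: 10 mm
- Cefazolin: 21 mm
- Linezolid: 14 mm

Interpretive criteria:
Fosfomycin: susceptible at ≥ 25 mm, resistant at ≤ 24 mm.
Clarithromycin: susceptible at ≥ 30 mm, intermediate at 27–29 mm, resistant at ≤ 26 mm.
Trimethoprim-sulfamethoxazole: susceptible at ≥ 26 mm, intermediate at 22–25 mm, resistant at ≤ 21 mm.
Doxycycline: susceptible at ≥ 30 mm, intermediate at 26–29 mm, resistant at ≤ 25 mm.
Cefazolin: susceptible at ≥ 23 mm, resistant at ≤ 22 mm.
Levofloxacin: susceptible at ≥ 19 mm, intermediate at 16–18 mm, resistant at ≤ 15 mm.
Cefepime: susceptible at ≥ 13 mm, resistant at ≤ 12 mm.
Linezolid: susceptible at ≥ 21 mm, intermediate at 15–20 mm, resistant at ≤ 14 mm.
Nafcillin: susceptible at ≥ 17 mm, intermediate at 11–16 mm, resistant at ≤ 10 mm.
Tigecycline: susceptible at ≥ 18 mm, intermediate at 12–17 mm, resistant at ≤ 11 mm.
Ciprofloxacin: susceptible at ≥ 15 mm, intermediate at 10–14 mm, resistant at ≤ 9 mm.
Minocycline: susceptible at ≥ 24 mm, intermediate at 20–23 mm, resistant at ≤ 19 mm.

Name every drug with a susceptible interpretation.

fosfomycin, levofloxacin, cefepime

Tigecycline 16 mm: in 12–17 mm → Intermediate
Trimethoprim-sulfamethoxazole: 21 mm is ≤ 21 mm — resistant
Fosfomycin (27 mm) ≥ 25 mm — S
Levofloxacin: 21 mm is ≥ 19 mm ⇒ susceptible
Cefepime 15 mm: ≥ 13 mm → susceptible
Clarithromycin: 27 mm is in 27–29 mm ⇒ I
Ciprofloxacin: 10 mm is in 10–14 mm → Intermediate
Cefazolin: 21 mm is ≤ 22 mm ⇒ R
Linezolid: 14 mm is ≤ 14 mm — resistant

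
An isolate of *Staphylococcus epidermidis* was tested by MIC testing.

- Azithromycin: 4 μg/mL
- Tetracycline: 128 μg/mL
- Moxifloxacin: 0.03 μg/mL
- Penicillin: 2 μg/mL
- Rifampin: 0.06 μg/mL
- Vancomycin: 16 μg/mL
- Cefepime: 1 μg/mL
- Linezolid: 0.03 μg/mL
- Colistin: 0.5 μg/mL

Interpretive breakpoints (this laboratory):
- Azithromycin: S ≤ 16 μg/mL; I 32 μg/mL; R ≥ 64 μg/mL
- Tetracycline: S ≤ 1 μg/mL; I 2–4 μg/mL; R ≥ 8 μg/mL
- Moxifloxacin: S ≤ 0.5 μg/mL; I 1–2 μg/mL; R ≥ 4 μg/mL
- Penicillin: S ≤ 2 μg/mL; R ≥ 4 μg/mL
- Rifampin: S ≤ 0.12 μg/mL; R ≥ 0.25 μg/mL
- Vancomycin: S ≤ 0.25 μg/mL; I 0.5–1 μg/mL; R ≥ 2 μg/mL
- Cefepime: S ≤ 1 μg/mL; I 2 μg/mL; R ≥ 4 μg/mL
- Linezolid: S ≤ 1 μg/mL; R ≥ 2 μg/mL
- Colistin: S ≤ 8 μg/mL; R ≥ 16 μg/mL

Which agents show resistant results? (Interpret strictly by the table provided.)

tetracycline, vancomycin

Azithromycin (4 μg/mL) ≤ 16 μg/mL ⇒ S
Tetracycline 128 μg/mL: ≥ 8 μg/mL ⇒ resistant
Moxifloxacin: 0.03 μg/mL is ≤ 0.5 μg/mL → S
Penicillin 2 μg/mL: ≤ 2 μg/mL → susceptible
Rifampin 0.06 μg/mL: ≤ 0.12 μg/mL — Susceptible
Vancomycin (16 μg/mL) ≥ 2 μg/mL → resistant
Cefepime: 1 μg/mL is ≤ 1 μg/mL — Susceptible
Linezolid 0.03 μg/mL: ≤ 1 μg/mL → susceptible
Colistin (0.5 μg/mL) ≤ 8 μg/mL → S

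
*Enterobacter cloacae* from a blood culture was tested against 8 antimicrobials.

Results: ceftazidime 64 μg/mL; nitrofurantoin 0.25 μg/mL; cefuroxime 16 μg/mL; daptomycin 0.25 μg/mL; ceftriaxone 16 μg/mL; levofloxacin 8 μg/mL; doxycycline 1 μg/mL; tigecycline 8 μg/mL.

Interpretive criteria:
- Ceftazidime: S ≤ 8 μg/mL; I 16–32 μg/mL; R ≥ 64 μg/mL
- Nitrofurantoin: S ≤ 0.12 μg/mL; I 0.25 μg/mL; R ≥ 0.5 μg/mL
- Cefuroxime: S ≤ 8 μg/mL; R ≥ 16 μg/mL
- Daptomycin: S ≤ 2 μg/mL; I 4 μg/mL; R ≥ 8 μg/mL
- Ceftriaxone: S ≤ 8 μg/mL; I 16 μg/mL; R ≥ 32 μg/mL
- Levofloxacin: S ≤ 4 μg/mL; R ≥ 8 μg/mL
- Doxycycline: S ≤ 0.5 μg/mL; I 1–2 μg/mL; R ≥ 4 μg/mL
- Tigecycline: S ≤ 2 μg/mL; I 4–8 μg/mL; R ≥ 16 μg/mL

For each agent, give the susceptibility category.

Ceftazidime: 64 μg/mL is ≥ 64 μg/mL → R
Nitrofurantoin 0.25 μg/mL: = 0.25 μg/mL ⇒ intermediate
Cefuroxime (16 μg/mL) ≥ 16 μg/mL ⇒ R
Daptomycin: 0.25 μg/mL is ≤ 2 μg/mL → susceptible
Ceftriaxone (16 μg/mL) = 16 μg/mL — I
Levofloxacin (8 μg/mL) ≥ 8 μg/mL — Resistant
Doxycycline: 1 μg/mL is in 1–2 μg/mL ⇒ intermediate
Tigecycline (8 μg/mL) in 4–8 μg/mL ⇒ intermediate

R, I, R, S, I, R, I, I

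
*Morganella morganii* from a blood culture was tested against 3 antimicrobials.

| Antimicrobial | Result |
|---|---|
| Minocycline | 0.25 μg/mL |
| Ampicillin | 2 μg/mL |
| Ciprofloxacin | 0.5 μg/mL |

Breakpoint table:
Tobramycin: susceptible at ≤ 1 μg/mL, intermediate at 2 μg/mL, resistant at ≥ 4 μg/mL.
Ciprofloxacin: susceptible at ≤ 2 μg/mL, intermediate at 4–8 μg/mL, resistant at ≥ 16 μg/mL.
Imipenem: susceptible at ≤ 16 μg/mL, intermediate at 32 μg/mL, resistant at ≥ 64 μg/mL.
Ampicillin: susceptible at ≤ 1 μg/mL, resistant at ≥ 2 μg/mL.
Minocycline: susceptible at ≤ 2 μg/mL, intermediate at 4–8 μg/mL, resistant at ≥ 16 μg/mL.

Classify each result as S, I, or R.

S, R, S

Minocycline (0.25 μg/mL) ≤ 2 μg/mL — susceptible
Ampicillin 2 μg/mL: ≥ 2 μg/mL → resistant
Ciprofloxacin: 0.5 μg/mL is ≤ 2 μg/mL ⇒ Susceptible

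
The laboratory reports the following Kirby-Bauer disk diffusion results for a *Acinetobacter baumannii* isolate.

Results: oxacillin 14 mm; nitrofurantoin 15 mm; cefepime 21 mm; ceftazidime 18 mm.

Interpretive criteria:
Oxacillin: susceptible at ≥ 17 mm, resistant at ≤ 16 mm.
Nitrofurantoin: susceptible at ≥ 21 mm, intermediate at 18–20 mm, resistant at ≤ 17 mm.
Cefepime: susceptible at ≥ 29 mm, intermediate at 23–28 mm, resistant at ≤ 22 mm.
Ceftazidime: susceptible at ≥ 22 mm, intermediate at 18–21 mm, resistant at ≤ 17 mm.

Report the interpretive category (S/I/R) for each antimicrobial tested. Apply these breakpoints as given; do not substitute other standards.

R, R, R, I

Oxacillin (14 mm) ≤ 16 mm → resistant
Nitrofurantoin 15 mm: ≤ 17 mm ⇒ R
Cefepime 21 mm: ≤ 22 mm — R
Ceftazidime 18 mm: in 18–21 mm ⇒ Intermediate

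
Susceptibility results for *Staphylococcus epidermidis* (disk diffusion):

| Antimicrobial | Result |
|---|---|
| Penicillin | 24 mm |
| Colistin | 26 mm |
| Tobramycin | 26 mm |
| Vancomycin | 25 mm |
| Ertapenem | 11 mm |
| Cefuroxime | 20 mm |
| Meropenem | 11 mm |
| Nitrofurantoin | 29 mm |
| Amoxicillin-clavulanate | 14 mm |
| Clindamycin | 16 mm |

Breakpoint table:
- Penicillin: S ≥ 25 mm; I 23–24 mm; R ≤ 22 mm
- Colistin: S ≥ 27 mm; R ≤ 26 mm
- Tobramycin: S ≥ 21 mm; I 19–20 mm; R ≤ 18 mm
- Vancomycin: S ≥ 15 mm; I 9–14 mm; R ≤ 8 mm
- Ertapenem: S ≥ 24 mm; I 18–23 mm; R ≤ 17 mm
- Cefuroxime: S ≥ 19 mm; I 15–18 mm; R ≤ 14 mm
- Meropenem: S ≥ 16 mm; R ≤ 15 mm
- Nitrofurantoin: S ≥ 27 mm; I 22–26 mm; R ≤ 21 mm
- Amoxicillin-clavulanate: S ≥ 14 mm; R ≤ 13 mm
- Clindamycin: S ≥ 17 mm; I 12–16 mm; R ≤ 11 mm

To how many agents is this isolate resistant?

3

Penicillin 24 mm: in 23–24 mm — I
Colistin (26 mm) ≤ 26 mm — Resistant
Tobramycin 26 mm: ≥ 21 mm ⇒ Susceptible
Vancomycin (25 mm) ≥ 15 mm — susceptible
Ertapenem (11 mm) ≤ 17 mm → resistant
Cefuroxime (20 mm) ≥ 19 mm ⇒ susceptible
Meropenem (11 mm) ≤ 15 mm — resistant
Nitrofurantoin 29 mm: ≥ 27 mm ⇒ S
Amoxicillin-clavulanate (14 mm) ≥ 14 mm → Susceptible
Clindamycin: 16 mm is in 12–16 mm ⇒ I
Resistant: 3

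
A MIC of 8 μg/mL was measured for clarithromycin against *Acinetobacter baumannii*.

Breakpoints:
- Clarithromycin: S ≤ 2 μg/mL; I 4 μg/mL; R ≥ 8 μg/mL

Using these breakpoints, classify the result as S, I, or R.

Clarithromycin (8 μg/mL) ≥ 8 μg/mL — resistant

Resistant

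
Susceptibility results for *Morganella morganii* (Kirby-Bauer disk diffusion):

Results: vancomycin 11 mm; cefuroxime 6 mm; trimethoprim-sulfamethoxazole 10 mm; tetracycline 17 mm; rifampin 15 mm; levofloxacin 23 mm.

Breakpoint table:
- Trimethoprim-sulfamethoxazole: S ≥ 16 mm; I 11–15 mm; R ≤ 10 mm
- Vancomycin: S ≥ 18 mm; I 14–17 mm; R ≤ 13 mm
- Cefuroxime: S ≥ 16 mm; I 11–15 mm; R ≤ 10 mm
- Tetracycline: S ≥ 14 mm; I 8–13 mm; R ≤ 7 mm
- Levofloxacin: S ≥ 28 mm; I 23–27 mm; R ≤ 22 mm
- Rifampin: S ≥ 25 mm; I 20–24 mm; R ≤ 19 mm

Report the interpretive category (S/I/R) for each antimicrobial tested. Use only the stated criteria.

R, R, R, S, R, I

Vancomycin: 11 mm is ≤ 13 mm ⇒ R
Cefuroxime (6 mm) ≤ 10 mm — Resistant
Trimethoprim-sulfamethoxazole (10 mm) ≤ 10 mm ⇒ resistant
Tetracycline (17 mm) ≥ 14 mm → S
Rifampin 15 mm: ≤ 19 mm → R
Levofloxacin (23 mm) in 23–27 mm ⇒ I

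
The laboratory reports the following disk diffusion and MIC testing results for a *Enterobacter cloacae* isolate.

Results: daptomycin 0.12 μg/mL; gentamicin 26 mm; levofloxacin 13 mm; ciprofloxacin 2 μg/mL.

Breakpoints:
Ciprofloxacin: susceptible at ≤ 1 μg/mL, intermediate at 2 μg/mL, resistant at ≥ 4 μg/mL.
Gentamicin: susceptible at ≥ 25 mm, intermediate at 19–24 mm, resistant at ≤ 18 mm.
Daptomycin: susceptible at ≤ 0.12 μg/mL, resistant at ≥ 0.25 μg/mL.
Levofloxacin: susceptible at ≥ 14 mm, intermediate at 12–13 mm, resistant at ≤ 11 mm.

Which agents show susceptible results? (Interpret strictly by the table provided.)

Daptomycin: 0.12 μg/mL is ≤ 0.12 μg/mL — Susceptible
Gentamicin: 26 mm is ≥ 25 mm ⇒ S
Levofloxacin (13 mm) in 12–13 mm — intermediate
Ciprofloxacin: 2 μg/mL is = 2 μg/mL — intermediate

daptomycin, gentamicin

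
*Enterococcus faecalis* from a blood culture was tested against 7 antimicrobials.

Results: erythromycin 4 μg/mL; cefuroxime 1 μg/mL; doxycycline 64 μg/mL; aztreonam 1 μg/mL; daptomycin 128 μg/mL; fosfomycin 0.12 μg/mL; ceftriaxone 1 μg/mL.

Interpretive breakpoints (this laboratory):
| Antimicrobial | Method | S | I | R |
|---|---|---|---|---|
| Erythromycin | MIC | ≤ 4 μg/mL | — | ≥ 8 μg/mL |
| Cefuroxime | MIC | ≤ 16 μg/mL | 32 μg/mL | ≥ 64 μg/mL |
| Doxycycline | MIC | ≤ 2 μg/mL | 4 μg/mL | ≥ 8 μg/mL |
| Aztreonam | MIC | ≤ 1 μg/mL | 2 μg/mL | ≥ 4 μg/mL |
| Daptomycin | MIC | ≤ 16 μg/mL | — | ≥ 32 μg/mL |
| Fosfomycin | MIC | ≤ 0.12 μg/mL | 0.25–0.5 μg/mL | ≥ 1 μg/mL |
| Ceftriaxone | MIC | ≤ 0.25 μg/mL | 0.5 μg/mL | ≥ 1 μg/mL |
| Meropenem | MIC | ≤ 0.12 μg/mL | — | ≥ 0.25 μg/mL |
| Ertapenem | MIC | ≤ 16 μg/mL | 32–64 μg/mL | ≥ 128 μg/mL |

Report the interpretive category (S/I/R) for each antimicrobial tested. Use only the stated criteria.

S, S, R, S, R, S, R

Erythromycin 4 μg/mL: ≤ 4 μg/mL — susceptible
Cefuroxime: 1 μg/mL is ≤ 16 μg/mL — susceptible
Doxycycline (64 μg/mL) ≥ 8 μg/mL — resistant
Aztreonam (1 μg/mL) ≤ 1 μg/mL → susceptible
Daptomycin: 128 μg/mL is ≥ 32 μg/mL → resistant
Fosfomycin 0.12 μg/mL: ≤ 0.12 μg/mL ⇒ susceptible
Ceftriaxone (1 μg/mL) ≥ 1 μg/mL — R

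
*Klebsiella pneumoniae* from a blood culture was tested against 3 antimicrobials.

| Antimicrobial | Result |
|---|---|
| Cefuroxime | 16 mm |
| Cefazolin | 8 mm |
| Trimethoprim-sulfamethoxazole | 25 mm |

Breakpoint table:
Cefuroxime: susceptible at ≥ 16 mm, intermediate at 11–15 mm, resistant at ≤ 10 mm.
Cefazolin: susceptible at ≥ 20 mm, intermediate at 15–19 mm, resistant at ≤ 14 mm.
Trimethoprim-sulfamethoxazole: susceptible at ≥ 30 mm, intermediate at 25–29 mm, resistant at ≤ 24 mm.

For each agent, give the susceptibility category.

S, R, I

Cefuroxime 16 mm: ≥ 16 mm — S
Cefazolin: 8 mm is ≤ 14 mm — Resistant
Trimethoprim-sulfamethoxazole: 25 mm is in 25–29 mm → intermediate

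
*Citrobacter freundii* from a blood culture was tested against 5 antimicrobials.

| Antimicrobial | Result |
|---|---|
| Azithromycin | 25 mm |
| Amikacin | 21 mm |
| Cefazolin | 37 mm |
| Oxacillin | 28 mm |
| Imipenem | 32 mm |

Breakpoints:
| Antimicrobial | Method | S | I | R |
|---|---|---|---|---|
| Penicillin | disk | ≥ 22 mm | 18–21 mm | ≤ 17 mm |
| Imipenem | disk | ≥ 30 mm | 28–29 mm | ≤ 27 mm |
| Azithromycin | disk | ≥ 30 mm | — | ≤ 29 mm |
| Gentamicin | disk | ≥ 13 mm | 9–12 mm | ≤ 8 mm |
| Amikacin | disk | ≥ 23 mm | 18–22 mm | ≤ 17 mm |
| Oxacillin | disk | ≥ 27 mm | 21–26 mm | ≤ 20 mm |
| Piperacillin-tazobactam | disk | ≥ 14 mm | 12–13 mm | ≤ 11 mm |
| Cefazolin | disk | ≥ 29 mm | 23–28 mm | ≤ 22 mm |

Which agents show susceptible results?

cefazolin, oxacillin, imipenem

Azithromycin: 25 mm is ≤ 29 mm ⇒ Resistant
Amikacin: 21 mm is in 18–22 mm — Intermediate
Cefazolin: 37 mm is ≥ 29 mm — susceptible
Oxacillin 28 mm: ≥ 27 mm ⇒ Susceptible
Imipenem: 32 mm is ≥ 30 mm → Susceptible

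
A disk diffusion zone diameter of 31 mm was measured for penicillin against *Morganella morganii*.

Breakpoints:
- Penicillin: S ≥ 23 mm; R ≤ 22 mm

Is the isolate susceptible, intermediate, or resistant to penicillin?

Penicillin 31 mm: ≥ 23 mm → Susceptible

S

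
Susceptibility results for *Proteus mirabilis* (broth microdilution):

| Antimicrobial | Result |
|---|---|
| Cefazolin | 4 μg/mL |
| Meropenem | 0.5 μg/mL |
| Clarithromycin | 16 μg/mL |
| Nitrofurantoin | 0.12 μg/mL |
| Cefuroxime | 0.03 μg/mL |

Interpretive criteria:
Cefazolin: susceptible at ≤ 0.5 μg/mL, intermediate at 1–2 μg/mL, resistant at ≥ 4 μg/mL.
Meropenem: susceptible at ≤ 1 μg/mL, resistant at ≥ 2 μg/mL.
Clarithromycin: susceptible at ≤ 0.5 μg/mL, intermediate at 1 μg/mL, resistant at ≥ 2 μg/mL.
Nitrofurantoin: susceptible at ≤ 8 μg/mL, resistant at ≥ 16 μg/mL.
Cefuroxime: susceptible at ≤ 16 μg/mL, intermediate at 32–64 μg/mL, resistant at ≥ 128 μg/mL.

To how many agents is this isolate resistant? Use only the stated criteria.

2

Cefazolin (4 μg/mL) ≥ 4 μg/mL — resistant
Meropenem: 0.5 μg/mL is ≤ 1 μg/mL → Susceptible
Clarithromycin: 16 μg/mL is ≥ 2 μg/mL — R
Nitrofurantoin (0.12 μg/mL) ≤ 8 μg/mL ⇒ S
Cefuroxime 0.03 μg/mL: ≤ 16 μg/mL ⇒ susceptible
Resistant: 2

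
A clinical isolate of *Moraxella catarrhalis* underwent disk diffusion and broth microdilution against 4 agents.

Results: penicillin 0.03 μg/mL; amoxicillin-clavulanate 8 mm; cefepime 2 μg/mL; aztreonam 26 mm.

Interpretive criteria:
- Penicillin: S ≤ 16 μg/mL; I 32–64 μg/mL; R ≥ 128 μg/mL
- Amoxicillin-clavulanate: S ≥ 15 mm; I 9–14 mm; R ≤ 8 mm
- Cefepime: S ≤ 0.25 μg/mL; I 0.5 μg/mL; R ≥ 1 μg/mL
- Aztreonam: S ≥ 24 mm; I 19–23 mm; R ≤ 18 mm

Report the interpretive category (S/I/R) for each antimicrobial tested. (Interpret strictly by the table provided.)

S, R, R, S

Penicillin: 0.03 μg/mL is ≤ 16 μg/mL ⇒ Susceptible
Amoxicillin-clavulanate: 8 mm is ≤ 8 mm — resistant
Cefepime (2 μg/mL) ≥ 1 μg/mL ⇒ R
Aztreonam 26 mm: ≥ 24 mm — Susceptible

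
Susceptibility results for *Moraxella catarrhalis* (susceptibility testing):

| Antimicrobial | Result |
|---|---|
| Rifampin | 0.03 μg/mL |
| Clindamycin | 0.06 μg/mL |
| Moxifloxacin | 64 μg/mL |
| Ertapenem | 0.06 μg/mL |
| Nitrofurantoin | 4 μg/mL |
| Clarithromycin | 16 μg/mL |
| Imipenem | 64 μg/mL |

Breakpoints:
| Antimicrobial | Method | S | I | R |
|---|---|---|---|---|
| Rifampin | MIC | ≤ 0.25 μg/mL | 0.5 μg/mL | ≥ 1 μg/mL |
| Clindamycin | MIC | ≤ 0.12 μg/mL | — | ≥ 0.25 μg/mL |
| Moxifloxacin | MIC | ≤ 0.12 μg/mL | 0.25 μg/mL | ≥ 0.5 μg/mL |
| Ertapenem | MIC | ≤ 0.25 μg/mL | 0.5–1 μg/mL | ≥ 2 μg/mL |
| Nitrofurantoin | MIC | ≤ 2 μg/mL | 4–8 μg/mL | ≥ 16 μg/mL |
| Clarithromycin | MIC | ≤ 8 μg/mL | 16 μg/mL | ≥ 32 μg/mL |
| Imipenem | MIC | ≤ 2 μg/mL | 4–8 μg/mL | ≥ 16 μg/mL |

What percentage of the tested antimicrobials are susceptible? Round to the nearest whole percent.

43%

Rifampin 0.03 μg/mL: ≤ 0.25 μg/mL — S
Clindamycin (0.06 μg/mL) ≤ 0.12 μg/mL — susceptible
Moxifloxacin (64 μg/mL) ≥ 0.5 μg/mL — R
Ertapenem (0.06 μg/mL) ≤ 0.25 μg/mL ⇒ susceptible
Nitrofurantoin (4 μg/mL) in 4–8 μg/mL — I
Clarithromycin: 16 μg/mL is = 16 μg/mL ⇒ Intermediate
Imipenem (64 μg/mL) ≥ 16 μg/mL → Resistant
Susceptible: 3/7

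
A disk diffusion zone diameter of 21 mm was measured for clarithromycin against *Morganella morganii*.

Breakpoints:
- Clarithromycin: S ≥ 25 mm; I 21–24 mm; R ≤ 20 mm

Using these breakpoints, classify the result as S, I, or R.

I

Clarithromycin (21 mm) in 21–24 mm ⇒ intermediate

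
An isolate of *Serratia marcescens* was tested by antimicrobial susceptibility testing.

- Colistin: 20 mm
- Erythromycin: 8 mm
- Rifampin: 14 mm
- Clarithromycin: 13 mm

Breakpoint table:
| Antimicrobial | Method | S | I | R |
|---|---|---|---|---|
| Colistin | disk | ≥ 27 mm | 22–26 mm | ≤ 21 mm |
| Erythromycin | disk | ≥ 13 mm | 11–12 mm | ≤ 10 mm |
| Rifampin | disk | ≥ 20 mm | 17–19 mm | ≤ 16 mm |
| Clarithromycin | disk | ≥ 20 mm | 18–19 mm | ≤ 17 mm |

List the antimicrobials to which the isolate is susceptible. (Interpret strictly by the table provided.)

none

Colistin 20 mm: ≤ 21 mm → Resistant
Erythromycin (8 mm) ≤ 10 mm ⇒ R
Rifampin: 14 mm is ≤ 16 mm ⇒ R
Clarithromycin: 13 mm is ≤ 17 mm ⇒ R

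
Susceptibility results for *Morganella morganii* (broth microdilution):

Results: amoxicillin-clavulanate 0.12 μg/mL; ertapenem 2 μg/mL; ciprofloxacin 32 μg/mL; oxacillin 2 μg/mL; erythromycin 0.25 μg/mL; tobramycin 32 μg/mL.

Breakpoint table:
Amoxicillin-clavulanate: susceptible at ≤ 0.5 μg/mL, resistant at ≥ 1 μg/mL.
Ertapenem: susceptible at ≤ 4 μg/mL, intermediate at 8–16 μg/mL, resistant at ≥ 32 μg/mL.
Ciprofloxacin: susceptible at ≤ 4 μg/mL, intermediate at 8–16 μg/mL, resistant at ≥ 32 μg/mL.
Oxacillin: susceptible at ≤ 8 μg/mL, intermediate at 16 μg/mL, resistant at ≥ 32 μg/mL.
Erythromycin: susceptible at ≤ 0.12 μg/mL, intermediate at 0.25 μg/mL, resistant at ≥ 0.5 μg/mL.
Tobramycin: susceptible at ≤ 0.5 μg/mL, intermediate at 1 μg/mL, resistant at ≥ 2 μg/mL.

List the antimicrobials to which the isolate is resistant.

Amoxicillin-clavulanate (0.12 μg/mL) ≤ 0.5 μg/mL — Susceptible
Ertapenem (2 μg/mL) ≤ 4 μg/mL ⇒ Susceptible
Ciprofloxacin: 32 μg/mL is ≥ 32 μg/mL ⇒ R
Oxacillin 2 μg/mL: ≤ 8 μg/mL → Susceptible
Erythromycin 0.25 μg/mL: = 0.25 μg/mL — I
Tobramycin: 32 μg/mL is ≥ 2 μg/mL ⇒ resistant

ciprofloxacin, tobramycin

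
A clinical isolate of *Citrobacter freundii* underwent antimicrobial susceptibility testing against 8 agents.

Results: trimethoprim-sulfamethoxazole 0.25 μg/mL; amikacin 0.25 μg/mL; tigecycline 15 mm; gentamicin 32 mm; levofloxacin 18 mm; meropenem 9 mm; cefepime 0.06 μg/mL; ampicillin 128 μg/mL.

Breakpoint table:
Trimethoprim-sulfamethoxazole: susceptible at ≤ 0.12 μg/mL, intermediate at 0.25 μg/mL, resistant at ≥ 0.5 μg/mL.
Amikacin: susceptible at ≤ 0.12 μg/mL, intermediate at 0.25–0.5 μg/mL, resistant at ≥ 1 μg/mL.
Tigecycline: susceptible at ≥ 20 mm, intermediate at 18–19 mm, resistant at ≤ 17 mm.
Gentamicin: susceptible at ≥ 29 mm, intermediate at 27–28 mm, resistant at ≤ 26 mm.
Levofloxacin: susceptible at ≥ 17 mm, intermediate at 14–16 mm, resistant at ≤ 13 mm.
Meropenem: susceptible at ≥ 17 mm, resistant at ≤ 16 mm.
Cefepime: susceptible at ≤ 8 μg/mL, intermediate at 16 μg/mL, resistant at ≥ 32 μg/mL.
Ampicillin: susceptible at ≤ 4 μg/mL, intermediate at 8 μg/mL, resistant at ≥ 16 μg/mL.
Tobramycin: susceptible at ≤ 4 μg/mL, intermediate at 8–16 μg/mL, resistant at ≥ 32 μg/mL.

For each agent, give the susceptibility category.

I, I, R, S, S, R, S, R

Trimethoprim-sulfamethoxazole (0.25 μg/mL) = 0.25 μg/mL → intermediate
Amikacin 0.25 μg/mL: in 0.25–0.5 μg/mL → I
Tigecycline 15 mm: ≤ 17 mm — resistant
Gentamicin 32 mm: ≥ 29 mm ⇒ S
Levofloxacin 18 mm: ≥ 17 mm ⇒ S
Meropenem (9 mm) ≤ 16 mm → Resistant
Cefepime 0.06 μg/mL: ≤ 8 μg/mL → Susceptible
Ampicillin 128 μg/mL: ≥ 16 μg/mL → R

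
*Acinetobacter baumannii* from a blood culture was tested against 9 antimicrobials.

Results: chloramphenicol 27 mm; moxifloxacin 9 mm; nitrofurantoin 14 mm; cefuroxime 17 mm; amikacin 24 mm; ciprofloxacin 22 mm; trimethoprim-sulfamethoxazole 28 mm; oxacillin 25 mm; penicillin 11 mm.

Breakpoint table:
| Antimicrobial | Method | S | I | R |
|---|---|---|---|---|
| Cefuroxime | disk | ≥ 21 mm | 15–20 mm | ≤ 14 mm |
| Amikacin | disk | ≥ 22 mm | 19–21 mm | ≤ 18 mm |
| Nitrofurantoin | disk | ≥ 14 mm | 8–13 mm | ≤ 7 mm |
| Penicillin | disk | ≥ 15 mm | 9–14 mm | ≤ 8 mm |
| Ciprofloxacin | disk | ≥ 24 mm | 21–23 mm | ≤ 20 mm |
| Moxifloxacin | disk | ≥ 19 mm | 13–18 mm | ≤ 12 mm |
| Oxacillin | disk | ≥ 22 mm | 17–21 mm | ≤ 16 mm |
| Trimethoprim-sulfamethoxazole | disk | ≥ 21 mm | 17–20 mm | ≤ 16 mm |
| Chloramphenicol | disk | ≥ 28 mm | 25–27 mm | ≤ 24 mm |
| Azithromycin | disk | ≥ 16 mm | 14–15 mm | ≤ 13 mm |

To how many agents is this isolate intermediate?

Chloramphenicol 27 mm: in 25–27 mm — Intermediate
Moxifloxacin 9 mm: ≤ 12 mm — Resistant
Nitrofurantoin (14 mm) ≥ 14 mm — Susceptible
Cefuroxime (17 mm) in 15–20 mm → I
Amikacin: 24 mm is ≥ 22 mm ⇒ S
Ciprofloxacin 22 mm: in 21–23 mm ⇒ Intermediate
Trimethoprim-sulfamethoxazole (28 mm) ≥ 21 mm → susceptible
Oxacillin (25 mm) ≥ 22 mm → Susceptible
Penicillin (11 mm) in 9–14 mm ⇒ intermediate
Intermediate: 4

4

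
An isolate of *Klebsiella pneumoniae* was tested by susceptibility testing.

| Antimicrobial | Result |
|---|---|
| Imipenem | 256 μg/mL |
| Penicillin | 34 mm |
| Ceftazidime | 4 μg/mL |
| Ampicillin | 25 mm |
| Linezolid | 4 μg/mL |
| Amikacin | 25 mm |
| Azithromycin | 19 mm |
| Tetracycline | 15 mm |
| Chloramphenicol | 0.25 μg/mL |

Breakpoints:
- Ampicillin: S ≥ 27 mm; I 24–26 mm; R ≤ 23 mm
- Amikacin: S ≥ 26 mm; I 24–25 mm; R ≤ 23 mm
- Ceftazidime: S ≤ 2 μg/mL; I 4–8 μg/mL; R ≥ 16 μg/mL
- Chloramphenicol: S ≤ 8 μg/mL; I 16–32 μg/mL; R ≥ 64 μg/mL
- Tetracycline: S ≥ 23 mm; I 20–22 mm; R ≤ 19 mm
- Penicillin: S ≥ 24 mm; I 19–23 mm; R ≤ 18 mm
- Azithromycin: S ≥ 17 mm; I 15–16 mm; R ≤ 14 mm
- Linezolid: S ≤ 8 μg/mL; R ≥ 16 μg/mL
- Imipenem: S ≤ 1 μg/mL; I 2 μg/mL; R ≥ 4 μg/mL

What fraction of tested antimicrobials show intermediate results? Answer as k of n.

Imipenem 256 μg/mL: ≥ 4 μg/mL ⇒ R
Penicillin: 34 mm is ≥ 24 mm — S
Ceftazidime 4 μg/mL: in 4–8 μg/mL → Intermediate
Ampicillin (25 mm) in 24–26 mm — intermediate
Linezolid 4 μg/mL: ≤ 8 μg/mL ⇒ Susceptible
Amikacin 25 mm: in 24–25 mm — intermediate
Azithromycin (19 mm) ≥ 17 mm — susceptible
Tetracycline (15 mm) ≤ 19 mm → resistant
Chloramphenicol: 0.25 μg/mL is ≤ 8 μg/mL ⇒ susceptible
Intermediate: 3/9

3 of 9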